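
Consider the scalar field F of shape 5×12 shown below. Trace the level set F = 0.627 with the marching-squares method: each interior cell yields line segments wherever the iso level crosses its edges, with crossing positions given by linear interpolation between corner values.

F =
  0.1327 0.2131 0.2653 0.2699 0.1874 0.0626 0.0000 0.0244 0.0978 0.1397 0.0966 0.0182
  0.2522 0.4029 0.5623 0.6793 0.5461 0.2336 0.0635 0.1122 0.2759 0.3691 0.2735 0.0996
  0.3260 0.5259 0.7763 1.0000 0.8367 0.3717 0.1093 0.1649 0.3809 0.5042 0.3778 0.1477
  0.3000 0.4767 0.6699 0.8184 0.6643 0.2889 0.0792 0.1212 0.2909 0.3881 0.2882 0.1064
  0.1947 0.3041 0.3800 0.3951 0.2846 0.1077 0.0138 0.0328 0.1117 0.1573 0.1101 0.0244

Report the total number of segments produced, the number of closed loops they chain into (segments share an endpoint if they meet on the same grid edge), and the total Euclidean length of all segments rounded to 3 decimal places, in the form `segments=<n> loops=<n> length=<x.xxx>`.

segments=12 loops=1 length=8.585

cell (0,2): code 0100 → (0.872,3.000)–(1.000,2.553)
cell (0,3): code 1000 → (1.000,3.393)–(0.872,3.000)
cell (1,1): code 0100 → (1.302,2.000)–(2.000,1.404)
cell (1,2): code 1110 → (1.000,2.553)–(1.302,2.000)
cell (1,3): code 1101 → (1.278,4.000)–(1.000,3.393)
cell (1,4): code 1000 → (2.000,4.451)–(1.278,4.000)
cell (2,1): code 0110 → (2.000,1.404)–(3.000,1.778)
cell (2,4): code 1001 → (3.000,4.099)–(2.000,4.451)
cell (3,1): code 0010 → (3.000,1.778)–(3.148,2.000)
cell (3,2): code 0011 → (3.148,2.000)–(3.452,3.000)
cell (3,3): code 0011 → (3.452,3.000)–(3.098,4.000)
cell (3,4): code 0001 → (3.098,4.000)–(3.000,4.099)
total: 12 segments, chained into 1 closed loop(s), length Σ = 8.585166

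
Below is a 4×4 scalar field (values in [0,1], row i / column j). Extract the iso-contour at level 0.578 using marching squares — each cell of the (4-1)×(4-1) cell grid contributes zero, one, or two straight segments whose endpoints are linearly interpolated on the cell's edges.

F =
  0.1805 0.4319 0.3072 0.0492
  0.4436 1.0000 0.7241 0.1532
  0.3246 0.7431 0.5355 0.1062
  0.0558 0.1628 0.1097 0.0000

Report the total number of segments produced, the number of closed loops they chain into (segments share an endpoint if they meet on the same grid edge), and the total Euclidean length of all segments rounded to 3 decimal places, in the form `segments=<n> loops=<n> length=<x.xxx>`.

segments=8 loops=1 length=6.085

cell (0,0): code 0100 → (0.257,1.000)–(1.000,0.242)
cell (0,1): code 1100 → (0.650,2.000)–(0.257,1.000)
cell (0,2): code 1000 → (1.000,2.256)–(0.650,2.000)
cell (1,0): code 0110 → (1.000,0.242)–(2.000,0.605)
cell (1,1): code 1011 → (2.000,1.795)–(1.775,2.000)
cell (1,2): code 0001 → (1.775,2.000)–(1.000,2.256)
cell (2,0): code 0010 → (2.000,0.605)–(2.285,1.000)
cell (2,1): code 0001 → (2.285,1.000)–(2.000,1.795)
total: 8 segments, chained into 1 closed loop(s), length Σ = 6.085267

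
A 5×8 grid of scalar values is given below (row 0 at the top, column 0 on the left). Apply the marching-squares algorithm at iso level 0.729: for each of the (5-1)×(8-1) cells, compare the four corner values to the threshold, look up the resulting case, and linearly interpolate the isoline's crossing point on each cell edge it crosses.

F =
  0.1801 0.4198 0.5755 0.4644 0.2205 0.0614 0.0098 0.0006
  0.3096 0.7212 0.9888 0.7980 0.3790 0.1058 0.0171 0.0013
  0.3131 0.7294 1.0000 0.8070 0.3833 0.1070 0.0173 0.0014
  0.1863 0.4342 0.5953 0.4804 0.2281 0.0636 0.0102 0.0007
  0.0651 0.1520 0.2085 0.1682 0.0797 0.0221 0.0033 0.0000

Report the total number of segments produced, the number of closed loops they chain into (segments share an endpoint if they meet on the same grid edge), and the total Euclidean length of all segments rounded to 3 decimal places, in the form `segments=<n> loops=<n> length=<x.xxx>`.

cell (0,1): code 0100 → (0.371,2.000)–(1.000,1.029)
cell (0,2): code 1100 → (0.793,3.000)–(0.371,2.000)
cell (0,3): code 1000 → (1.000,3.165)–(0.793,3.000)
cell (1,0): code 0100 → (1.951,1.000)–(2.000,0.999)
cell (1,1): code 1110 → (1.000,1.029)–(1.951,1.000)
cell (1,3): code 1001 → (2.000,3.184)–(1.000,3.165)
cell (2,0): code 0010 → (2.000,0.999)–(2.001,1.000)
cell (2,1): code 0011 → (2.001,1.000)–(2.670,2.000)
cell (2,2): code 0011 → (2.670,2.000)–(2.239,3.000)
cell (2,3): code 0001 → (2.239,3.000)–(2.000,3.184)
total: 10 segments, chained into 1 closed loop(s), length Σ = 7.101716

segments=10 loops=1 length=7.102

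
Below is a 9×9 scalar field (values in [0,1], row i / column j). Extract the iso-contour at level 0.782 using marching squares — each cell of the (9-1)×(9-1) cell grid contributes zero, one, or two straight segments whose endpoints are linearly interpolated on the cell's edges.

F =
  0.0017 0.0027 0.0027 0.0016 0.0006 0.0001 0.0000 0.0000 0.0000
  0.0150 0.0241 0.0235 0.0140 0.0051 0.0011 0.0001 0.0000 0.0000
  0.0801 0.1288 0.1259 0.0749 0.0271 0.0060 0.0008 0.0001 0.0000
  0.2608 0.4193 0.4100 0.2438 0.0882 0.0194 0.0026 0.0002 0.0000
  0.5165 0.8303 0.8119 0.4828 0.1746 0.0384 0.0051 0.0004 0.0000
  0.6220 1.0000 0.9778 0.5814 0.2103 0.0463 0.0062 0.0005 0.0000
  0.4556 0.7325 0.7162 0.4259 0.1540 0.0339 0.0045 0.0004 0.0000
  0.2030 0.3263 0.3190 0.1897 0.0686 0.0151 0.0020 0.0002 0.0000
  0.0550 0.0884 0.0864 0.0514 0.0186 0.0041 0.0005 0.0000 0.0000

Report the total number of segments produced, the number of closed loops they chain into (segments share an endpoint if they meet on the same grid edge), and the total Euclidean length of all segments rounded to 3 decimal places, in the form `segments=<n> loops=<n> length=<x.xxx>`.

segments=8 loops=1 length=6.373

cell (3,0): code 0100 → (3.882,1.000)–(4.000,0.846)
cell (3,1): code 1100 → (3.926,2.000)–(3.882,1.000)
cell (3,2): code 1000 → (4.000,2.091)–(3.926,2.000)
cell (4,0): code 0110 → (4.000,0.846)–(5.000,0.423)
cell (4,2): code 1001 → (5.000,2.494)–(4.000,2.091)
cell (5,0): code 0010 → (5.000,0.423)–(5.815,1.000)
cell (5,1): code 0011 → (5.815,1.000)–(5.748,2.000)
cell (5,2): code 0001 → (5.748,2.000)–(5.000,2.494)
total: 8 segments, chained into 1 closed loop(s), length Σ = 6.373253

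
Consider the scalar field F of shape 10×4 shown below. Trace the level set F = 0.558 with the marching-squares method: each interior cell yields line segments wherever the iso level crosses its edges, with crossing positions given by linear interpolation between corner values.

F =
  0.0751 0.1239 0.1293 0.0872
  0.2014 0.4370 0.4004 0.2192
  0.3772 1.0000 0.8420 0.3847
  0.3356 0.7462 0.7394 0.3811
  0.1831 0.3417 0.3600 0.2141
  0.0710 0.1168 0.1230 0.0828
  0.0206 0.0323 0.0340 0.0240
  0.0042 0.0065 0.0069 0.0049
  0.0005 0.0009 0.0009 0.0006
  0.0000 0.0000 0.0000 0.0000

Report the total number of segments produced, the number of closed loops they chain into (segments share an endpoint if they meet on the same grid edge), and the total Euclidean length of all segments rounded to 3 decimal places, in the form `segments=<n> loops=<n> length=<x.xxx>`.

segments=8 loops=1 length=7.350

cell (1,0): code 0100 → (1.215,1.000)–(2.000,0.290)
cell (1,1): code 1100 → (1.357,2.000)–(1.215,1.000)
cell (1,2): code 1000 → (2.000,2.621)–(1.357,2.000)
cell (2,0): code 0110 → (2.000,0.290)–(3.000,0.542)
cell (2,2): code 1001 → (3.000,2.506)–(2.000,2.621)
cell (3,0): code 0010 → (3.000,0.542)–(3.465,1.000)
cell (3,1): code 0011 → (3.465,1.000)–(3.478,2.000)
cell (3,2): code 0001 → (3.478,2.000)–(3.000,2.506)
total: 8 segments, chained into 1 closed loop(s), length Σ = 7.349592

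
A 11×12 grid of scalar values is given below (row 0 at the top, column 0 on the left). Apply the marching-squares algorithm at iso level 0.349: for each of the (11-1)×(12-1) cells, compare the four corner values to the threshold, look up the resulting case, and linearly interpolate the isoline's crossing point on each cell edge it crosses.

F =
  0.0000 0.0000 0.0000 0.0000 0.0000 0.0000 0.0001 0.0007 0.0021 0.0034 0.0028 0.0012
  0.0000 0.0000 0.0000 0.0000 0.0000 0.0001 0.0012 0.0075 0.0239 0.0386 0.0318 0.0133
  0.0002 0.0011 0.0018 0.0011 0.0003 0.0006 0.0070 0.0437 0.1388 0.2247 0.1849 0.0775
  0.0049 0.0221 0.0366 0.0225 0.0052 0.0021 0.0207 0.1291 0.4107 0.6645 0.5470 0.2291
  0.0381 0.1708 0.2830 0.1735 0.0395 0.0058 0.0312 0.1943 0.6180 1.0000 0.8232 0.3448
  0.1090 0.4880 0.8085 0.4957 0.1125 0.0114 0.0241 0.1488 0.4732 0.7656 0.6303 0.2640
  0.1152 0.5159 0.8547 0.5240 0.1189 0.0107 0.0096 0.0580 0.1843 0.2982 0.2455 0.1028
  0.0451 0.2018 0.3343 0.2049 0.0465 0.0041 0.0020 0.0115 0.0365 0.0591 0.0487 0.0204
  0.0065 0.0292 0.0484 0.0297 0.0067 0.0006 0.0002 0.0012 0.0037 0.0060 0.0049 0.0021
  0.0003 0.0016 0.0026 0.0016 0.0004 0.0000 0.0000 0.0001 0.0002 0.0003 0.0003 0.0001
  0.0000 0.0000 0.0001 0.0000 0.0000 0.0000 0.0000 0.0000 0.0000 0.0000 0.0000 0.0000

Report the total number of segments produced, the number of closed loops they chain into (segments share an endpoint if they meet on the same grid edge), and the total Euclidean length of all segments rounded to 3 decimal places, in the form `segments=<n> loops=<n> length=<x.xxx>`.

cell (2,7): code 0100 → (2.773,8.000)–(3.000,7.781)
cell (2,8): code 1100 → (2.283,9.000)–(2.773,8.000)
cell (2,9): code 1100 → (2.453,10.000)–(2.283,9.000)
cell (2,10): code 1000 → (3.000,10.623)–(2.453,10.000)
cell (3,7): code 0110 → (3.000,7.781)–(4.000,7.365)
cell (3,10): code 1001 → (4.000,10.991)–(3.000,10.623)
cell (4,0): code 0100 → (4.562,1.000)–(5.000,0.633)
cell (4,1): code 1100 → (4.126,2.000)–(4.562,1.000)
cell (4,2): code 1100 → (4.545,3.000)–(4.126,2.000)
cell (4,3): code 1000 → (5.000,3.383)–(4.545,3.000)
cell (4,7): code 0110 → (4.000,7.365)–(5.000,7.617)
cell (4,10): code 1001 → (5.000,10.768)–(4.000,10.991)
cell (5,0): code 0110 → (5.000,0.633)–(6.000,0.583)
cell (5,3): code 1001 → (6.000,3.432)–(5.000,3.383)
cell (5,7): code 0010 → (5.000,7.617)–(5.430,8.000)
cell (5,8): code 0011 → (5.430,8.000)–(5.891,9.000)
cell (5,9): code 0011 → (5.891,9.000)–(5.731,10.000)
cell (5,10): code 0001 → (5.731,10.000)–(5.000,10.768)
cell (6,0): code 0010 → (6.000,0.583)–(6.531,1.000)
cell (6,1): code 0011 → (6.531,1.000)–(6.972,2.000)
cell (6,2): code 0011 → (6.972,2.000)–(6.548,3.000)
cell (6,3): code 0001 → (6.548,3.000)–(6.000,3.432)
total: 22 segments, chained into 2 closed loop(s), length Σ = 20.122957

segments=22 loops=2 length=20.123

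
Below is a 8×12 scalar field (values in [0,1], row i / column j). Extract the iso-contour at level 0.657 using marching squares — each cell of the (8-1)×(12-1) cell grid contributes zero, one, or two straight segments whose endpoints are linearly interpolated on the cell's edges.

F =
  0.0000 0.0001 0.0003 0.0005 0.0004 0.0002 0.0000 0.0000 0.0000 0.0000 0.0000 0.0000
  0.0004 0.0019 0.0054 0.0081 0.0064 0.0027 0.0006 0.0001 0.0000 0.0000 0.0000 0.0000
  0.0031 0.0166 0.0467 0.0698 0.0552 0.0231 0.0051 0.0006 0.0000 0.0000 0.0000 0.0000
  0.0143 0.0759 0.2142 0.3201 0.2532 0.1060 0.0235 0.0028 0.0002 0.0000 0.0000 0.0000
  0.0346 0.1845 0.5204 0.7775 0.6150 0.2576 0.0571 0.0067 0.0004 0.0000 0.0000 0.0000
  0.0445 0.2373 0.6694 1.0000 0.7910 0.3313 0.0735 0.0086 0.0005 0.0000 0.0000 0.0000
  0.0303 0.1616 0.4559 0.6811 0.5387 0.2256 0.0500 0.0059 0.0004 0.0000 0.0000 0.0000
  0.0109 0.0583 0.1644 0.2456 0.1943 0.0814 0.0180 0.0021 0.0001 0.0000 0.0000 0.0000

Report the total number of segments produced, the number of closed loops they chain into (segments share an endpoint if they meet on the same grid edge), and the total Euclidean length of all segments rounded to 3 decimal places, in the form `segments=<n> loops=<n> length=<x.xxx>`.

cell (3,2): code 0100 → (3.737,3.000)–(4.000,2.531)
cell (3,3): code 1000 → (4.000,3.742)–(3.737,3.000)
cell (4,1): code 0100 → (4.917,2.000)–(5.000,1.971)
cell (4,2): code 1110 → (4.000,2.531)–(4.917,2.000)
cell (4,3): code 1101 → (4.239,4.000)–(4.000,3.742)
cell (4,4): code 1000 → (5.000,4.291)–(4.239,4.000)
cell (5,1): code 0010 → (5.000,1.971)–(5.058,2.000)
cell (5,2): code 0111 → (5.058,2.000)–(6.000,2.893)
cell (5,3): code 1011 → (6.000,3.169)–(5.531,4.000)
cell (5,4): code 0001 → (5.531,4.000)–(5.000,4.291)
cell (6,2): code 0010 → (6.000,2.893)–(6.055,3.000)
cell (6,3): code 0001 → (6.055,3.000)–(6.000,3.169)
total: 12 segments, chained into 1 closed loop(s), length Σ = 6.860326

segments=12 loops=1 length=6.860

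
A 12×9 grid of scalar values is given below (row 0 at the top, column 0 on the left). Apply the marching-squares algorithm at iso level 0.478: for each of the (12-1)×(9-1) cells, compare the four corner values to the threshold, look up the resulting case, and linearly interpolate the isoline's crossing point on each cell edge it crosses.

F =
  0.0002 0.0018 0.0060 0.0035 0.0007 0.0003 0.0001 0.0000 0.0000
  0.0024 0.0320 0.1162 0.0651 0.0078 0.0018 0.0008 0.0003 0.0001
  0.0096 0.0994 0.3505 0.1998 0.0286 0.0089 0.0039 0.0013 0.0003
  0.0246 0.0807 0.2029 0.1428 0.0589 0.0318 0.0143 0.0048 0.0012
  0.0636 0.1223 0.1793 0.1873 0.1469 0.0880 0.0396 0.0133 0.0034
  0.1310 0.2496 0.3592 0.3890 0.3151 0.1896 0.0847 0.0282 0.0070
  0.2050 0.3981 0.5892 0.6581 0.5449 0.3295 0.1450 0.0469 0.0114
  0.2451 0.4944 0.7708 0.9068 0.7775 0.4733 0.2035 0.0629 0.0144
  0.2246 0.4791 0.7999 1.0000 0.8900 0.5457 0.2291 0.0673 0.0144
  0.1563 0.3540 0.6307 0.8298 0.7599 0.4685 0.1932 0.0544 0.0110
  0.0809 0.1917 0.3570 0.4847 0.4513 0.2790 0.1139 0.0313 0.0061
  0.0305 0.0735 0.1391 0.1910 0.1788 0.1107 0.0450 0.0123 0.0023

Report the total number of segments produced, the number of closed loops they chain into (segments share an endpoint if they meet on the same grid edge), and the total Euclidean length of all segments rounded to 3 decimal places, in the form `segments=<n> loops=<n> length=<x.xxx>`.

cell (5,1): code 0100 → (5.517,2.000)–(6.000,1.418)
cell (5,2): code 1100 → (5.331,3.000)–(5.517,2.000)
cell (5,3): code 1100 → (5.709,4.000)–(5.331,3.000)
cell (5,4): code 1000 → (6.000,4.311)–(5.709,4.000)
cell (6,0): code 0100 → (6.830,1.000)–(7.000,0.934)
cell (6,1): code 1110 → (6.000,1.418)–(6.830,1.000)
cell (6,4): code 1001 → (7.000,4.985)–(6.000,4.311)
cell (7,0): code 0110 → (7.000,0.934)–(8.000,0.996)
cell (7,4): code 1101 → (7.065,5.000)–(7.000,4.985)
cell (7,5): code 1000 → (8.000,5.214)–(7.065,5.000)
cell (8,0): code 0010 → (8.000,0.996)–(8.009,1.000)
cell (8,1): code 0111 → (8.009,1.000)–(9.000,1.448)
cell (8,4): code 1011 → (9.000,4.967)–(8.877,5.000)
cell (8,5): code 0001 → (8.877,5.000)–(8.000,5.214)
cell (9,1): code 0010 → (9.000,1.448)–(9.558,2.000)
cell (9,2): code 0111 → (9.558,2.000)–(10.000,2.948)
cell (9,3): code 1011 → (10.000,3.201)–(9.913,4.000)
cell (9,4): code 0001 → (9.913,4.000)–(9.000,4.967)
cell (10,2): code 0010 → (10.000,2.948)–(10.023,3.000)
cell (10,3): code 0001 → (10.023,3.000)–(10.000,3.201)
total: 20 segments, chained into 1 closed loop(s), length Σ = 13.965440

segments=20 loops=1 length=13.965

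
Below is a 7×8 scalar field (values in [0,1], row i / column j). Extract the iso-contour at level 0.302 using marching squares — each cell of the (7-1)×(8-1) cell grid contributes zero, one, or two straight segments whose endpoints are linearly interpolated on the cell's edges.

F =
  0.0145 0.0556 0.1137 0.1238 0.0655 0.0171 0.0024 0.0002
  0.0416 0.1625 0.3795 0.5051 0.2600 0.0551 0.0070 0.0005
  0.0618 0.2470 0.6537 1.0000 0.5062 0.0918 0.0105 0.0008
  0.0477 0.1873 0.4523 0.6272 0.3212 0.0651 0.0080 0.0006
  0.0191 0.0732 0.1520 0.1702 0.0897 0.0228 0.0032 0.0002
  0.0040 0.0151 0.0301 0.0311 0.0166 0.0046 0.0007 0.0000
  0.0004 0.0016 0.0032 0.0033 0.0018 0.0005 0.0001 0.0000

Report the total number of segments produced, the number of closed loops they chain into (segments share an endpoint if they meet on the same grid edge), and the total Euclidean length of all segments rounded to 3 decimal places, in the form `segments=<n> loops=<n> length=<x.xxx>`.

segments=12 loops=1 length=10.001

cell (0,1): code 0100 → (0.708,2.000)–(1.000,1.643)
cell (0,2): code 1100 → (0.467,3.000)–(0.708,2.000)
cell (0,3): code 1000 → (1.000,3.829)–(0.467,3.000)
cell (1,1): code 0110 → (1.000,1.643)–(2.000,1.135)
cell (1,3): code 1101 → (1.171,4.000)–(1.000,3.829)
cell (1,4): code 1000 → (2.000,4.493)–(1.171,4.000)
cell (2,1): code 0110 → (2.000,1.135)–(3.000,1.433)
cell (2,4): code 1001 → (3.000,4.075)–(2.000,4.493)
cell (3,1): code 0010 → (3.000,1.433)–(3.500,2.000)
cell (3,2): code 0011 → (3.500,2.000)–(3.712,3.000)
cell (3,3): code 0011 → (3.712,3.000)–(3.083,4.000)
cell (3,4): code 0001 → (3.083,4.000)–(3.000,4.075)
total: 12 segments, chained into 1 closed loop(s), length Σ = 10.001336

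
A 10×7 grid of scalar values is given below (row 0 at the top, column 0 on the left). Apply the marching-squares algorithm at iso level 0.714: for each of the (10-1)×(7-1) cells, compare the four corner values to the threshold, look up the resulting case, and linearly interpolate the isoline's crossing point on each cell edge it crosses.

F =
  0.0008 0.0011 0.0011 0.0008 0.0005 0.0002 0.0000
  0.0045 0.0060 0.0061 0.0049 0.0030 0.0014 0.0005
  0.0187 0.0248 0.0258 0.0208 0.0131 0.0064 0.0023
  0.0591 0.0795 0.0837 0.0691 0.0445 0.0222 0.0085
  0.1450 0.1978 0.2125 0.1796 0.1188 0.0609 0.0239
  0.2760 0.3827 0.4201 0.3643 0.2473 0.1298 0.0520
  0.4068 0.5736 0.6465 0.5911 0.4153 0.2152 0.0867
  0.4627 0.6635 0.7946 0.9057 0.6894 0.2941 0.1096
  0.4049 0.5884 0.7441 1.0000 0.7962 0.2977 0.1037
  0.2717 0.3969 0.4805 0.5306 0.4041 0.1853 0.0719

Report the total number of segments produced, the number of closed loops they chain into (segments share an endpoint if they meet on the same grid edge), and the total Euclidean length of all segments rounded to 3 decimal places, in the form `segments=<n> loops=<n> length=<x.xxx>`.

segments=10 loops=1 length=7.712

cell (6,1): code 0100 → (6.456,2.000)–(7.000,1.385)
cell (6,2): code 1100 → (6.391,3.000)–(6.456,2.000)
cell (6,3): code 1000 → (7.000,3.886)–(6.391,3.000)
cell (7,1): code 0110 → (7.000,1.385)–(8.000,1.807)
cell (7,3): code 1101 → (7.230,4.000)–(7.000,3.886)
cell (7,4): code 1000 → (8.000,4.165)–(7.230,4.000)
cell (8,1): code 0010 → (8.000,1.807)–(8.114,2.000)
cell (8,2): code 0011 → (8.114,2.000)–(8.609,3.000)
cell (8,3): code 0011 → (8.609,3.000)–(8.210,4.000)
cell (8,4): code 0001 → (8.210,4.000)–(8.000,4.165)
total: 10 segments, chained into 1 closed loop(s), length Σ = 7.711930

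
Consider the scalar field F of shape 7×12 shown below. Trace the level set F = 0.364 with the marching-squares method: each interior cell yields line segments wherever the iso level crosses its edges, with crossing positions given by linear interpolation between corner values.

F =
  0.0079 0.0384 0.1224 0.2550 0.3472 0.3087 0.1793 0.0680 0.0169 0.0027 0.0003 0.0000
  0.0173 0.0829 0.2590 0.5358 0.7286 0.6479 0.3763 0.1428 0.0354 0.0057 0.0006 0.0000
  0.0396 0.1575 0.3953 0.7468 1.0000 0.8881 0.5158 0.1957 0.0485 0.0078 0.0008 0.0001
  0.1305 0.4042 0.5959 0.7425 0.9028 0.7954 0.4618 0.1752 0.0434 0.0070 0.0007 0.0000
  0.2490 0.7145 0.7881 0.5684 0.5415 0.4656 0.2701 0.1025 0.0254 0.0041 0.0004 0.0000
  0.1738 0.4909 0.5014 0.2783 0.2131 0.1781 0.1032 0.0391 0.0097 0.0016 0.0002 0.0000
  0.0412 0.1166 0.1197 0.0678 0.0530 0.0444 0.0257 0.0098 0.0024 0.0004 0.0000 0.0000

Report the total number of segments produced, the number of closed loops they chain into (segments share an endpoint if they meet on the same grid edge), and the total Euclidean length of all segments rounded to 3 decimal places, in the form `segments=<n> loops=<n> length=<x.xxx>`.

segments=22 loops=1 length=17.837

cell (0,2): code 0100 → (0.388,3.000)–(1.000,2.379)
cell (0,3): code 1100 → (0.044,4.000)–(0.388,3.000)
cell (0,4): code 1100 → (0.163,5.000)–(0.044,4.000)
cell (0,5): code 1100 → (0.938,6.000)–(0.163,5.000)
cell (0,6): code 1000 → (1.000,6.053)–(0.938,6.000)
cell (1,1): code 0100 → (1.770,2.000)–(2.000,1.868)
cell (1,2): code 1110 → (1.000,2.379)–(1.770,2.000)
cell (1,6): code 1001 → (2.000,6.474)–(1.000,6.053)
cell (2,0): code 0100 → (2.837,1.000)–(3.000,0.853)
cell (2,1): code 1110 → (2.000,1.868)–(2.837,1.000)
cell (2,6): code 1001 → (3.000,6.341)–(2.000,6.474)
cell (3,0): code 0110 → (3.000,0.853)–(4.000,0.247)
cell (3,5): code 1011 → (4.000,5.520)–(3.510,6.000)
cell (3,6): code 0001 → (3.510,6.000)–(3.000,6.341)
cell (4,0): code 0110 → (4.000,0.247)–(5.000,0.600)
cell (4,2): code 1011 → (5.000,2.616)–(4.705,3.000)
cell (4,3): code 0011 → (4.705,3.000)–(4.540,4.000)
cell (4,4): code 0011 → (4.540,4.000)–(4.353,5.000)
cell (4,5): code 0001 → (4.353,5.000)–(4.000,5.520)
cell (5,0): code 0010 → (5.000,0.600)–(5.339,1.000)
cell (5,1): code 0011 → (5.339,1.000)–(5.360,2.000)
cell (5,2): code 0001 → (5.360,2.000)–(5.000,2.616)
total: 22 segments, chained into 1 closed loop(s), length Σ = 17.836964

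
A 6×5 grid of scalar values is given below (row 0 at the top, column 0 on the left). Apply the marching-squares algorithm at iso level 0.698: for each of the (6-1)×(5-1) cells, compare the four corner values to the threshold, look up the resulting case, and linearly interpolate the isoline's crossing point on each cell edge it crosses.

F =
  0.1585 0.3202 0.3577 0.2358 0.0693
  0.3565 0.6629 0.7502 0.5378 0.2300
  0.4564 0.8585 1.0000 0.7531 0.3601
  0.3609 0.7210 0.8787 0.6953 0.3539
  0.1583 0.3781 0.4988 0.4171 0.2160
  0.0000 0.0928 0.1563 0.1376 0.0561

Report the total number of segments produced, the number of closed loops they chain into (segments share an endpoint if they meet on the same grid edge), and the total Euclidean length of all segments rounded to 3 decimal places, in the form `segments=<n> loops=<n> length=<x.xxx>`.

cell (0,1): code 0100 → (0.867,2.000)–(1.000,1.402)
cell (0,2): code 1000 → (1.000,2.246)–(0.867,2.000)
cell (1,0): code 0100 → (1.179,1.000)–(2.000,0.601)
cell (1,1): code 1110 → (1.000,1.402)–(1.179,1.000)
cell (1,2): code 1101 → (1.744,3.000)–(1.000,2.246)
cell (1,3): code 1000 → (2.000,3.140)–(1.744,3.000)
cell (2,0): code 0110 → (2.000,0.601)–(3.000,0.936)
cell (2,2): code 1011 → (3.000,2.985)–(2.953,3.000)
cell (2,3): code 0001 → (2.953,3.000)–(2.000,3.140)
cell (3,0): code 0010 → (3.000,0.936)–(3.067,1.000)
cell (3,1): code 0011 → (3.067,1.000)–(3.476,2.000)
cell (3,2): code 0001 → (3.476,2.000)–(3.000,2.985)
total: 12 segments, chained into 1 closed loop(s), length Σ = 7.930250

segments=12 loops=1 length=7.930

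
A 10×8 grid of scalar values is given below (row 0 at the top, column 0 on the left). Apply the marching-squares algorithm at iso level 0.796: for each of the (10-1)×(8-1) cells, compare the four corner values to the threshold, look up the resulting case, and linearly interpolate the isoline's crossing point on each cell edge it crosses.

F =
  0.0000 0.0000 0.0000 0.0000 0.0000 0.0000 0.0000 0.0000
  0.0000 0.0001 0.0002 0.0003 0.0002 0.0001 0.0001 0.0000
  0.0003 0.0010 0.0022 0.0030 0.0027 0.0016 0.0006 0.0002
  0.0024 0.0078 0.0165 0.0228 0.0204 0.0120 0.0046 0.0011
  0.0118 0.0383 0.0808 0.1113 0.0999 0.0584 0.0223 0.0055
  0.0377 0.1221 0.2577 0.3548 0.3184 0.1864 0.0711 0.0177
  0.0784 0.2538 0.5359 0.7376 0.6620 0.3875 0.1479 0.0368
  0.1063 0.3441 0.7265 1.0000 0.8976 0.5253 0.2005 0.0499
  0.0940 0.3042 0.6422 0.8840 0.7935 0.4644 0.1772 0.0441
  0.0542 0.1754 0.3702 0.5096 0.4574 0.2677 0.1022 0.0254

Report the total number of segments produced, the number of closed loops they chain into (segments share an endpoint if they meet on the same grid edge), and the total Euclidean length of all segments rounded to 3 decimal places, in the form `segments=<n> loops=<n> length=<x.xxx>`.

segments=8 loops=1 length=6.200

cell (6,2): code 0100 → (6.223,3.000)–(7.000,2.254)
cell (6,3): code 1100 → (6.569,4.000)–(6.223,3.000)
cell (6,4): code 1000 → (7.000,4.273)–(6.569,4.000)
cell (7,2): code 0110 → (7.000,2.254)–(8.000,2.636)
cell (7,3): code 1011 → (8.000,3.972)–(7.976,4.000)
cell (7,4): code 0001 → (7.976,4.000)–(7.000,4.273)
cell (8,2): code 0010 → (8.000,2.636)–(8.235,3.000)
cell (8,3): code 0001 → (8.235,3.000)–(8.000,3.972)
total: 8 segments, chained into 1 closed loop(s), length Σ = 6.200052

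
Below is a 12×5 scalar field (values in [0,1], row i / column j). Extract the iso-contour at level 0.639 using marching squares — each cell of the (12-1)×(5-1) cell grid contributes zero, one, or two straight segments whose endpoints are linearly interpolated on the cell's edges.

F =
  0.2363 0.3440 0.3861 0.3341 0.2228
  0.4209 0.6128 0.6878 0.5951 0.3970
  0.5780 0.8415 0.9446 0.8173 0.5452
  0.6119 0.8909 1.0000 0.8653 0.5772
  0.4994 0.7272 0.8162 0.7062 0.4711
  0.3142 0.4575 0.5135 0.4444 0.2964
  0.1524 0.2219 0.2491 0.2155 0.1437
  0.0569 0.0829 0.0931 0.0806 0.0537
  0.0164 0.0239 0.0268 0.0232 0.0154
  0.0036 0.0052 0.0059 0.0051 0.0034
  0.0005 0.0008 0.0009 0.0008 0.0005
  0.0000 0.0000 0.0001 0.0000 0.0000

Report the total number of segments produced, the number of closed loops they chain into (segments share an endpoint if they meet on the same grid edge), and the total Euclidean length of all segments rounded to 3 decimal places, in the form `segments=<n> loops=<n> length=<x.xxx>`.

segments=14 loops=1 length=11.547

cell (0,1): code 0100 → (0.838,2.000)–(1.000,1.349)
cell (0,2): code 1000 → (1.000,2.526)–(0.838,2.000)
cell (1,0): code 0100 → (1.115,1.000)–(2.000,0.231)
cell (1,1): code 1110 → (1.000,1.349)–(1.115,1.000)
cell (1,2): code 1101 → (1.198,3.000)–(1.000,2.526)
cell (1,3): code 1000 → (2.000,3.655)–(1.198,3.000)
cell (2,0): code 0110 → (2.000,0.231)–(3.000,0.097)
cell (2,3): code 1001 → (3.000,3.785)–(2.000,3.655)
cell (3,0): code 0110 → (3.000,0.097)–(4.000,0.613)
cell (3,3): code 1001 → (4.000,3.286)–(3.000,3.785)
cell (4,0): code 0010 → (4.000,0.613)–(4.327,1.000)
cell (4,1): code 0011 → (4.327,1.000)–(4.585,2.000)
cell (4,2): code 0011 → (4.585,2.000)–(4.257,3.000)
cell (4,3): code 0001 → (4.257,3.000)–(4.000,3.286)
total: 14 segments, chained into 1 closed loop(s), length Σ = 11.547290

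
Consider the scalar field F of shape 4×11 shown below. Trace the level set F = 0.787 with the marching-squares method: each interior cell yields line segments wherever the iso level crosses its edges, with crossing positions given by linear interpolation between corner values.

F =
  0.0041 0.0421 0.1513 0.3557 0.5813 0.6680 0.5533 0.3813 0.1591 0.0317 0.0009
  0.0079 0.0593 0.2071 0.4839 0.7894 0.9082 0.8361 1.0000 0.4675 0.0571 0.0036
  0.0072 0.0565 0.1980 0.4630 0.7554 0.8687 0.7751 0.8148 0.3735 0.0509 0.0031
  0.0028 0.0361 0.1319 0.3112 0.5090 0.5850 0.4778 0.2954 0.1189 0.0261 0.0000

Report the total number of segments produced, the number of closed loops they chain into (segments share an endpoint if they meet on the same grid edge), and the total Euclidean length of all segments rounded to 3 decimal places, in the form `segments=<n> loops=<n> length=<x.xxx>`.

segments=14 loops=1 length=8.892

cell (0,3): code 0100 → (0.988,4.000)–(1.000,3.992)
cell (0,4): code 1100 → (0.495,5.000)–(0.988,4.000)
cell (0,5): code 1100 → (0.826,6.000)–(0.495,5.000)
cell (0,6): code 1100 → (0.656,7.000)–(0.826,6.000)
cell (0,7): code 1000 → (1.000,7.400)–(0.656,7.000)
cell (1,3): code 0010 → (1.000,3.992)–(1.071,4.000)
cell (1,4): code 0111 → (1.071,4.000)–(2.000,4.279)
cell (1,5): code 1011 → (2.000,5.873)–(1.805,6.000)
cell (1,6): code 0111 → (1.805,6.000)–(2.000,6.300)
cell (1,7): code 1001 → (2.000,7.063)–(1.000,7.400)
cell (2,4): code 0010 → (2.000,4.279)–(2.288,5.000)
cell (2,5): code 0001 → (2.288,5.000)–(2.000,5.873)
cell (2,6): code 0010 → (2.000,6.300)–(2.054,7.000)
cell (2,7): code 0001 → (2.054,7.000)–(2.000,7.063)
total: 14 segments, chained into 1 closed loop(s), length Σ = 8.892155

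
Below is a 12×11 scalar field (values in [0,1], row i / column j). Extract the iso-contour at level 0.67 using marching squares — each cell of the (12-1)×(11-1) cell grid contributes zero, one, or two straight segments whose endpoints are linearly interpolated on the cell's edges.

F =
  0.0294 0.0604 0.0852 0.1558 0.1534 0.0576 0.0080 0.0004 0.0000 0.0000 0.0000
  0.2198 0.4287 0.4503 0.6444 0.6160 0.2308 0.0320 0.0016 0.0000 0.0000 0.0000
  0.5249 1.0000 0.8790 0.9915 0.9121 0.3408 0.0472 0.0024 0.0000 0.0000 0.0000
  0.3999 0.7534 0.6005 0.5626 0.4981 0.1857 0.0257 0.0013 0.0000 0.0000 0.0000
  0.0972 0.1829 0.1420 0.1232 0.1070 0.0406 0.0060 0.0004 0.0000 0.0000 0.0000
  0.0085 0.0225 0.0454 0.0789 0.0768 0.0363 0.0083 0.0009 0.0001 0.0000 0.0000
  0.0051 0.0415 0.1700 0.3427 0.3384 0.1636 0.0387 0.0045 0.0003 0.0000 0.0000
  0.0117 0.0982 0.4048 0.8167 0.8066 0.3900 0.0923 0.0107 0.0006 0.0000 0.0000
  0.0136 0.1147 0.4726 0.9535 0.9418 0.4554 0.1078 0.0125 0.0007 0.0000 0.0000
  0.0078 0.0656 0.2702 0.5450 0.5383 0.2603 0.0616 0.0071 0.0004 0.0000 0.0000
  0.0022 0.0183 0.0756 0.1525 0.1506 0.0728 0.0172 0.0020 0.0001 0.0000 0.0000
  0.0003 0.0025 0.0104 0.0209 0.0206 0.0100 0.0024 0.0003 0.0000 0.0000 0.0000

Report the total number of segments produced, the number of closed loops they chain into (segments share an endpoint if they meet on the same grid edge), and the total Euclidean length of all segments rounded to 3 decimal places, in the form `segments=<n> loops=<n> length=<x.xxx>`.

cell (1,0): code 0100 → (1.422,1.000)–(2.000,0.305)
cell (1,1): code 1100 → (1.512,2.000)–(1.422,1.000)
cell (1,2): code 1100 → (1.074,3.000)–(1.512,2.000)
cell (1,3): code 1100 → (1.182,4.000)–(1.074,3.000)
cell (1,4): code 1000 → (2.000,4.424)–(1.182,4.000)
cell (2,0): code 0110 → (2.000,0.305)–(3.000,0.764)
cell (2,1): code 1011 → (3.000,1.545)–(2.750,2.000)
cell (2,2): code 0011 → (2.750,2.000)–(2.750,3.000)
cell (2,3): code 0011 → (2.750,3.000)–(2.585,4.000)
cell (2,4): code 0001 → (2.585,4.000)–(2.000,4.424)
cell (3,0): code 0010 → (3.000,0.764)–(3.146,1.000)
cell (3,1): code 0001 → (3.146,1.000)–(3.000,1.545)
cell (6,2): code 0100 → (6.691,3.000)–(7.000,2.644)
cell (6,3): code 1100 → (6.708,4.000)–(6.691,3.000)
cell (6,4): code 1000 → (7.000,4.328)–(6.708,4.000)
cell (7,2): code 0110 → (7.000,2.644)–(8.000,2.410)
cell (7,4): code 1001 → (8.000,4.559)–(7.000,4.328)
cell (8,2): code 0010 → (8.000,2.410)–(8.694,3.000)
cell (8,3): code 0011 → (8.694,3.000)–(8.674,4.000)
cell (8,4): code 0001 → (8.674,4.000)–(8.000,4.559)
total: 20 segments, chained into 2 closed loop(s), length Σ = 16.872986

segments=20 loops=2 length=16.873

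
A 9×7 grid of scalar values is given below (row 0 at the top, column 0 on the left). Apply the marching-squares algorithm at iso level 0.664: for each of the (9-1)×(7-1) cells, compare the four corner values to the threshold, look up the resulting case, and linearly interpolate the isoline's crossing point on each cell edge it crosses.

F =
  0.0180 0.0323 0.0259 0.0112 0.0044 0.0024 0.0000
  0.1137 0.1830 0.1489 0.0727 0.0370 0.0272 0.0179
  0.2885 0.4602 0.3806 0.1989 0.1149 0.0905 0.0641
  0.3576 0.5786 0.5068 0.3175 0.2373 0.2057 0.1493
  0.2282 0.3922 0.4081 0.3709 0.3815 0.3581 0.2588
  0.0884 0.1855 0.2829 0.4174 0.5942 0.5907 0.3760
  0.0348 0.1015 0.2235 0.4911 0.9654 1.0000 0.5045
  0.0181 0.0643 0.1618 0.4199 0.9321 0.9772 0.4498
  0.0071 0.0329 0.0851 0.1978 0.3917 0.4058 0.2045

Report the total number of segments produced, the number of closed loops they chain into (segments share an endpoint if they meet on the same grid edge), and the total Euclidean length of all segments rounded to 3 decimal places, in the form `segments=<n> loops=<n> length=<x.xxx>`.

segments=8 loops=1 length=7.636

cell (5,3): code 0100 → (5.188,4.000)–(6.000,3.365)
cell (5,4): code 1100 → (5.179,5.000)–(5.188,4.000)
cell (5,5): code 1000 → (6.000,5.678)–(5.179,5.000)
cell (6,3): code 0110 → (6.000,3.365)–(7.000,3.477)
cell (6,5): code 1001 → (7.000,5.594)–(6.000,5.678)
cell (7,3): code 0010 → (7.000,3.477)–(7.496,4.000)
cell (7,4): code 0011 → (7.496,4.000)–(7.548,5.000)
cell (7,5): code 0001 → (7.548,5.000)–(7.000,5.594)
total: 8 segments, chained into 1 closed loop(s), length Σ = 7.636355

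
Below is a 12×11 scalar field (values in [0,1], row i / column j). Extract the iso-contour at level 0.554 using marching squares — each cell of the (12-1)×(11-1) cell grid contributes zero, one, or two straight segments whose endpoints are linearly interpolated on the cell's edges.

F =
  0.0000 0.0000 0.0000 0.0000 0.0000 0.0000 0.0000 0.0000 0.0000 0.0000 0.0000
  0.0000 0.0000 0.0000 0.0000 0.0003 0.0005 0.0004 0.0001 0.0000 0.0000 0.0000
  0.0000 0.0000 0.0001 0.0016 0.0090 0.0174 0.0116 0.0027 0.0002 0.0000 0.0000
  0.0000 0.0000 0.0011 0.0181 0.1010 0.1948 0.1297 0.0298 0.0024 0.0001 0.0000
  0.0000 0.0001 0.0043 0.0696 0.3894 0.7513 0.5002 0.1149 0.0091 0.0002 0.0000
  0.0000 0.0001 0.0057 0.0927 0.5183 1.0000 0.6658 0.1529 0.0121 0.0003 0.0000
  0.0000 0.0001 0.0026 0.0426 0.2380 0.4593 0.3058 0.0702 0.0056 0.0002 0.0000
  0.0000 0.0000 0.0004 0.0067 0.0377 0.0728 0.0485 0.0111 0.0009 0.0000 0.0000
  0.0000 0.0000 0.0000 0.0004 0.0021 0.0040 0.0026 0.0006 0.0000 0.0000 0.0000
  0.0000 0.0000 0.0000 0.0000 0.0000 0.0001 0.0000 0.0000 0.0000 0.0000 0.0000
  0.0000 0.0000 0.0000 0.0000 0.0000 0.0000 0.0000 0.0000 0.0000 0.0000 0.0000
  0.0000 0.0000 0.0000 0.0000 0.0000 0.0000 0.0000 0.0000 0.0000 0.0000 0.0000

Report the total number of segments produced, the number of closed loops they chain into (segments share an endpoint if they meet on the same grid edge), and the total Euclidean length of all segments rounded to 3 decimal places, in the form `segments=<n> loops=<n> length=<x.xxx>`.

segments=8 loops=1 length=6.425

cell (3,4): code 0100 → (3.645,5.000)–(4.000,4.455)
cell (3,5): code 1000 → (4.000,5.786)–(3.645,5.000)
cell (4,4): code 0110 → (4.000,4.455)–(5.000,4.074)
cell (4,5): code 1101 → (4.325,6.000)–(4.000,5.786)
cell (4,6): code 1000 → (5.000,6.218)–(4.325,6.000)
cell (5,4): code 0010 → (5.000,4.074)–(5.825,5.000)
cell (5,5): code 0011 → (5.825,5.000)–(5.311,6.000)
cell (5,6): code 0001 → (5.311,6.000)–(5.000,6.218)
total: 8 segments, chained into 1 closed loop(s), length Σ = 6.424914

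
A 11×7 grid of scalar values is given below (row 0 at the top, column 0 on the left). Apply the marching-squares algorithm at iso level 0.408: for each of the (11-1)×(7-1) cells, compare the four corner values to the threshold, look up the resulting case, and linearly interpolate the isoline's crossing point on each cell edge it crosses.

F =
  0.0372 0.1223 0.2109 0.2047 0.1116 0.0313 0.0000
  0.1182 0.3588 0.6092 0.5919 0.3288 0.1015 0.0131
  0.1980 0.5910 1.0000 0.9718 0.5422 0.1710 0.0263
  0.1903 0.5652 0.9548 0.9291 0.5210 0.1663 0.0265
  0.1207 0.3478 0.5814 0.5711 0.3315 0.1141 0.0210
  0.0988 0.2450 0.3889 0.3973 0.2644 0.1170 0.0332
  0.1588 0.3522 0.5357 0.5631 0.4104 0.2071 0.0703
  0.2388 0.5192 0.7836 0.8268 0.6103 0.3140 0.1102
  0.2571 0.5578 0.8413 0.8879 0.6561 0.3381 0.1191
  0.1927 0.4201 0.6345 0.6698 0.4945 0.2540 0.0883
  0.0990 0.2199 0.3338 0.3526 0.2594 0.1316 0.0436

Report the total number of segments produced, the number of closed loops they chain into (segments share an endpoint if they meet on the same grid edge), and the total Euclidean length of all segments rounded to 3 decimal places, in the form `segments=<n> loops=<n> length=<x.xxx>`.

segments=32 loops=2 length=26.965

cell (0,1): code 0100 → (0.495,2.000)–(1.000,1.196)
cell (0,2): code 1100 → (0.525,3.000)–(0.495,2.000)
cell (0,3): code 1000 → (1.000,3.699)–(0.525,3.000)
cell (1,0): code 0100 → (1.212,1.000)–(2.000,0.534)
cell (1,1): code 1110 → (1.000,1.196)–(1.212,1.000)
cell (1,3): code 1101 → (1.371,4.000)–(1.000,3.699)
cell (1,4): code 1000 → (2.000,4.362)–(1.371,4.000)
cell (2,0): code 0110 → (2.000,0.534)–(3.000,0.581)
cell (2,4): code 1001 → (3.000,4.319)–(2.000,4.362)
cell (3,0): code 0010 → (3.000,0.581)–(3.723,1.000)
cell (3,1): code 0111 → (3.723,1.000)–(4.000,1.258)
cell (3,3): code 1011 → (4.000,3.681)–(3.596,4.000)
cell (3,4): code 0001 → (3.596,4.000)–(3.000,4.319)
cell (4,1): code 0010 → (4.000,1.258)–(4.901,2.000)
cell (4,2): code 0011 → (4.901,2.000)–(4.938,3.000)
cell (4,3): code 0001 → (4.938,3.000)–(4.000,3.681)
cell (5,1): code 0100 → (5.130,2.000)–(6.000,1.304)
cell (5,2): code 1100 → (5.065,3.000)–(5.130,2.000)
cell (5,3): code 1100 → (5.984,4.000)–(5.065,3.000)
cell (5,4): code 1000 → (6.000,4.012)–(5.984,4.000)
cell (6,0): code 0100 → (6.334,1.000)–(7.000,0.603)
cell (6,1): code 1110 → (6.000,1.304)–(6.334,1.000)
cell (6,4): code 1001 → (7.000,4.683)–(6.000,4.012)
cell (7,0): code 0110 → (7.000,0.603)–(8.000,0.502)
cell (7,4): code 1001 → (8.000,4.780)–(7.000,4.683)
cell (8,0): code 0110 → (8.000,0.502)–(9.000,0.947)
cell (8,4): code 1001 → (9.000,4.360)–(8.000,4.780)
cell (9,0): code 0010 → (9.000,0.947)–(9.060,1.000)
cell (9,1): code 0011 → (9.060,1.000)–(9.753,2.000)
cell (9,2): code 0011 → (9.753,2.000)–(9.825,3.000)
cell (9,3): code 0011 → (9.825,3.000)–(9.368,4.000)
cell (9,4): code 0001 → (9.368,4.000)–(9.000,4.360)
total: 32 segments, chained into 2 closed loop(s), length Σ = 26.965068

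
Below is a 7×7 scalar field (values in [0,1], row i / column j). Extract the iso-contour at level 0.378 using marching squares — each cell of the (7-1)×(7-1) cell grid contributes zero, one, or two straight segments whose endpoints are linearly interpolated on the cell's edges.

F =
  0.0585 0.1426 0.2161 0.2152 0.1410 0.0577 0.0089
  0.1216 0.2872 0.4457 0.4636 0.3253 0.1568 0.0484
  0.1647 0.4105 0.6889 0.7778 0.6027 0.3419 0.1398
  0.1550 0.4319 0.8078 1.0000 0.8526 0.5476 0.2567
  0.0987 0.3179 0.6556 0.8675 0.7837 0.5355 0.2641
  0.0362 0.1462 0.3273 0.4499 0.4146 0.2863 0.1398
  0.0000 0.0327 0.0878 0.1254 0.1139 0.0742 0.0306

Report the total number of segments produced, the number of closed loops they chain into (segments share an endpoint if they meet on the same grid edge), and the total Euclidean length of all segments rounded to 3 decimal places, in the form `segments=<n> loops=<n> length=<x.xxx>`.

cell (0,1): code 0100 → (0.705,2.000)–(1.000,1.573)
cell (0,2): code 1100 → (0.655,3.000)–(0.705,2.000)
cell (0,3): code 1000 → (1.000,3.619)–(0.655,3.000)
cell (1,0): code 0100 → (1.736,1.000)–(2.000,0.868)
cell (1,1): code 1110 → (1.000,1.573)–(1.736,1.000)
cell (1,3): code 1101 → (1.190,4.000)–(1.000,3.619)
cell (1,4): code 1000 → (2.000,4.862)–(1.190,4.000)
cell (2,0): code 0110 → (2.000,0.868)–(3.000,0.805)
cell (2,4): code 1101 → (2.175,5.000)–(2.000,4.862)
cell (2,5): code 1000 → (3.000,5.583)–(2.175,5.000)
cell (3,0): code 0010 → (3.000,0.805)–(3.473,1.000)
cell (3,1): code 0111 → (3.473,1.000)–(4.000,1.178)
cell (3,5): code 1001 → (4.000,5.580)–(3.000,5.583)
cell (4,1): code 0010 → (4.000,1.178)–(4.846,2.000)
cell (4,2): code 0111 → (4.846,2.000)–(5.000,2.414)
cell (4,4): code 1011 → (5.000,4.285)–(4.632,5.000)
cell (4,5): code 0001 → (4.632,5.000)–(4.000,5.580)
cell (5,2): code 0010 → (5.000,2.414)–(5.222,3.000)
cell (5,3): code 0011 → (5.222,3.000)–(5.122,4.000)
cell (5,4): code 0001 → (5.122,4.000)–(5.000,4.285)
total: 20 segments, chained into 1 closed loop(s), length Σ = 14.592613

segments=20 loops=1 length=14.593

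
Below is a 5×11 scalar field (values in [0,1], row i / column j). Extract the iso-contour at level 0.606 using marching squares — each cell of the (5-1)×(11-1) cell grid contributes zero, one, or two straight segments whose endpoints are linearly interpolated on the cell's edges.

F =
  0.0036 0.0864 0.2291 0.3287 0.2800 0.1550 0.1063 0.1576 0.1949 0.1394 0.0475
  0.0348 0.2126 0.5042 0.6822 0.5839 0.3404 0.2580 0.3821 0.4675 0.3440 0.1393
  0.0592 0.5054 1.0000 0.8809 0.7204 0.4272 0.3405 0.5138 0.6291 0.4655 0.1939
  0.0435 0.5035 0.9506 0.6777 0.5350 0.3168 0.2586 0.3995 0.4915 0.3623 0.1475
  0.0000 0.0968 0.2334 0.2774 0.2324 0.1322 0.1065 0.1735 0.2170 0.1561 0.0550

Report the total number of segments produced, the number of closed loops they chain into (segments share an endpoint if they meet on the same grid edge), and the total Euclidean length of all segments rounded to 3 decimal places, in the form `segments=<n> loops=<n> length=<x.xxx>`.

segments=16 loops=2 length=9.990

cell (0,2): code 0100 → (0.784,3.000)–(1.000,2.572)
cell (0,3): code 1000 → (1.000,3.775)–(0.784,3.000)
cell (1,1): code 0100 → (1.205,2.000)–(2.000,1.203)
cell (1,2): code 1110 → (1.000,2.572)–(1.205,2.000)
cell (1,3): code 1101 → (1.162,4.000)–(1.000,3.775)
cell (1,4): code 1000 → (2.000,4.390)–(1.162,4.000)
cell (1,7): code 0100 → (1.857,8.000)–(2.000,7.800)
cell (1,8): code 1000 → (2.000,8.141)–(1.857,8.000)
cell (2,1): code 0110 → (2.000,1.203)–(3.000,1.229)
cell (2,3): code 1011 → (3.000,3.502)–(2.617,4.000)
cell (2,4): code 0001 → (2.617,4.000)–(2.000,4.390)
cell (2,7): code 0010 → (2.000,7.800)–(2.168,8.000)
cell (2,8): code 0001 → (2.168,8.000)–(2.000,8.141)
cell (3,1): code 0010 → (3.000,1.229)–(3.480,2.000)
cell (3,2): code 0011 → (3.480,2.000)–(3.179,3.000)
cell (3,3): code 0001 → (3.179,3.000)–(3.000,3.502)
total: 16 segments, chained into 2 closed loop(s), length Σ = 9.990393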